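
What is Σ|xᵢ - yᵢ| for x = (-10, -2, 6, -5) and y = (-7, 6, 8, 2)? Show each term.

Σ|x_i - y_i| = |-10 - (-7)| + |-2 - 6| + |6 - 8| + |-5 - 2| = 3 + 8 + 2 + 7 = 20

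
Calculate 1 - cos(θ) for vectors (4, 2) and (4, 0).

With u = (4, 2), v = (4, 0):
u·v = 4·4 + 2·0 = 16 + 0 = 16.
|u| = √(4² + 2²) = √20, |v| = √(4² + 0²) = √16, so |u||v| = √(20·16) = √320.
cos θ = (u·v)/(|u||v|) = 16/√320 ≈ 0.8944
Cosine distance = 1 - cos θ ≈ 1 - 0.8944 = 0.1056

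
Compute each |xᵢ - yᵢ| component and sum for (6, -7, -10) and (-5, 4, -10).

Σ|x_i - y_i| = |6 - (-5)| + |-7 - 4| + |-10 - (-10)| = 11 + 11 + 0 = 22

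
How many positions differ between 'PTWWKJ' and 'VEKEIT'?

Differing positions: 1, 2, 3, 4, 5, 6. Hamming distance = 6.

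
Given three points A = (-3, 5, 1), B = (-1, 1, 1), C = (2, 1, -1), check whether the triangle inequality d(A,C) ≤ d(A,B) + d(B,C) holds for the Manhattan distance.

d(A,B) = 2 + 4 + 0 = 6, d(B,C) = 3 + 0 + 2 = 5, d(A,C) = 5 + 4 + 2 = 11.
d(A,C) = 11 ≤ 6 + 5 = 11. Triangle inequality is satisfied.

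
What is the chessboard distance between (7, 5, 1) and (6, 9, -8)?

max(|x_i - y_i|) = max(|7 - 6|, |5 - 9|, |1 - (-8)|) = max(1, 4, 9) = 9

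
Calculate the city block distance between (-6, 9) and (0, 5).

Σ|x_i - y_i| = |-6 - 0| + |9 - 5| = 6 + 4 = 10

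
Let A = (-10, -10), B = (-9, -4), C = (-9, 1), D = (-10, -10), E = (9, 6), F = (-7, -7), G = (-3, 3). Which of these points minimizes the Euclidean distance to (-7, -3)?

Distances: d(A) ≈ 7.6158, d(B) ≈ 2.2361, d(C) ≈ 4.4721, d(D) ≈ 7.6158, d(E) ≈ 18.3576, d(F) = 4, d(G) ≈ 7.2111. Nearest: B = (-9, -4) with distance 2.2361.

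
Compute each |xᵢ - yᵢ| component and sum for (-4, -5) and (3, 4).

Σ|x_i - y_i| = |-4 - 3| + |-5 - 4| = 7 + 9 = 16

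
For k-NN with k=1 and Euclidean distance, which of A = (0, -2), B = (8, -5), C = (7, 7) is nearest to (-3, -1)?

Distances: d(A) ≈ 3.1623, d(B) ≈ 11.7047, d(C) ≈ 12.8062. Nearest: A = (0, -2) with distance 3.1623.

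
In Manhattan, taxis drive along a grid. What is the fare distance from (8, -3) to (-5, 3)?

Σ|x_i - y_i| = |8 - (-5)| + |-3 - 3| = 13 + 6 = 19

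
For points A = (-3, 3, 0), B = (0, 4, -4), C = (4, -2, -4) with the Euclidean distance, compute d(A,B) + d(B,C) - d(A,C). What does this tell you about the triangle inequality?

d(A,B) = √(3² + 1² + 4²) = √26 ≈ 5.099, d(B,C) = √(4² + 6² + 0²) = √52 ≈ 7.2111, d(A,C) = √(7² + 5² + 4²) = √90 ≈ 9.4868.
d(A,B) + d(B,C) - d(A,C) = 5.099 + 7.2111 - 9.4868 = 12.3101 - 9.4868 = 2.8233 (to 4 decimal places). This is ≥ 0, so the triangle inequality holds for these points.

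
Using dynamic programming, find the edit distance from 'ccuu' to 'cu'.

Let D[i][j] be the edit distance between the first i characters of 'ccuu' and the first j characters of 'cu', with D[i][0] = i, D[0][j] = j, and D[i][j] = D[i-1][j-1] if the characters match, else 1 + min(D[i-1][j], D[i][j-1], D[i-1][j-1]). Filling the table (rows: prefixes of 'ccuu', columns: prefixes of 'cu'):
     ε  c  u
  ε  0  1  2
  c  1  0  1
  c  2  1  1
  u  3  2  1
  u  4  3  2
The bottom-right entry gives D[4][2] = 2, so no sequence of fewer than 2 edits works. Backtracking through the table gives one optimal edit sequence (2 edits):
  ccuu → cuu (del c @1)
  cuu → cu (del u @2)
Edit distance = 2.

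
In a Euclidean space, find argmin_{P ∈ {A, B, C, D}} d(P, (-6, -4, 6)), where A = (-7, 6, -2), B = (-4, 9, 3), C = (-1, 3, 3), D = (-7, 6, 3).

Distances: d(A) ≈ 12.8452, d(B) ≈ 13.4907, d(C) ≈ 9.1104, d(D) ≈ 10.4881. Nearest: C = (-1, 3, 3) with distance 9.1104.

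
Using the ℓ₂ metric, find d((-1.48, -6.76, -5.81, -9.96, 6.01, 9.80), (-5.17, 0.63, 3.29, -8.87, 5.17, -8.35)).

√(Σ(x_i - y_i)²) = √((-1.48 - (-5.17))² + (-6.76 - 0.63)² + (-5.81 - 3.29)² + (-9.96 - (-8.87))² + (6.01 - 5.17)² + (9.8 - (-8.35))²)
= √(3.69² + (-7.39)² + (-9.1)² + (-1.09)² + 0.84² + 18.15²) = √(13.6161 + 54.6121 + 82.81 + 1.1881 + 0.7056 + 329.4225) = √482.3544 ≈ 21.9626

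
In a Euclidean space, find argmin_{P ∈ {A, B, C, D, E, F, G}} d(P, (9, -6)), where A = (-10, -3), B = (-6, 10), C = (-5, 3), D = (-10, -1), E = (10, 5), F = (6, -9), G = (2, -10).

Distances: d(A) ≈ 19.2354, d(B) ≈ 21.9317, d(C) ≈ 16.6433, d(D) ≈ 19.6469, d(E) ≈ 11.0454, d(F) ≈ 4.2426, d(G) ≈ 8.0623. Nearest: F = (6, -9) with distance 4.2426.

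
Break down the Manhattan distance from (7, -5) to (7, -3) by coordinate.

Σ|x_i - y_i| = |7 - 7| + |-5 - (-3)| = 0 + 2 = 2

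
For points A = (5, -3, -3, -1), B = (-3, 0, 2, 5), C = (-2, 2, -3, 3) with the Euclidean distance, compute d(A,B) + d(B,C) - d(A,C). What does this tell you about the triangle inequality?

d(A,B) = √(8² + 3² + 5² + 6²) = √134 ≈ 11.5758, d(B,C) = √(1² + 2² + 5² + 2²) = √34 ≈ 5.831, d(A,C) = √(7² + 5² + 0² + 4²) = √90 ≈ 9.4868.
d(A,B) + d(B,C) - d(A,C) = 11.5758 + 5.831 - 9.4868 = 17.4068 - 9.4868 = 7.92 (to 4 decimal places). This is ≥ 0, so the triangle inequality holds for these points.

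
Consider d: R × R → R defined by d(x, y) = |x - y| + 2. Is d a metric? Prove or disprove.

No. d fails identity of indiscernibles (specifically d(x,x) = 0): d(4, 4) = |4 - 4| + 2 = 0 + 2 = 2 ≠ 0.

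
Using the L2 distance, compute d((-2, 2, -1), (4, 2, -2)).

(Σ|x_i - y_i|^2)^(1/2) = (|-2 - 4|^2 + |2 - 2|^2 + |-1 - (-2)|^2)^(1/2)
= (6^2 + 0^2 + 1^2)^(1/2) = (36 + 0 + 1)^(1/2) = (37)^(1/2) ≈ 6.0828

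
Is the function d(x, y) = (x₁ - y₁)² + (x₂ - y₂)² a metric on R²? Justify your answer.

No. The squared Euclidean distance fails the triangle inequality. Counterexample: x = (0, 0), y = (5, 1), z = (10, 2). d(x,z) = 10² + 2² = 104, but d(x,y) + d(y,z) = (5² + 1²) + (5² + 1²) = 26 + 26 = 52. Since 104 > 52, the triangle inequality is violated. (Note: √d, the ordinary Euclidean distance, IS a metric.)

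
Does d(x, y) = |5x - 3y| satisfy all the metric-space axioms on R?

No. d fails symmetry: d(6, 4) = |5·6 - 3·4| = |18| = 18, but d(4, 6) = |5·4 - 3·6| = |2| = 2. Since 18 ≠ 2, d(x,y) ≠ d(y,x) in general.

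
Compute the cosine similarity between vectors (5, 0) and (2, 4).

With u = (5, 0), v = (2, 4):
u·v = 5·2 + 0·4 = 10 + 0 = 10.
|u| = √(5² + 0²) = √25, |v| = √(2² + 4²) = √20, so |u||v| = √(25·20) = √500.
cos θ = (u·v)/(|u||v|) = 10/√500 ≈ 0.4472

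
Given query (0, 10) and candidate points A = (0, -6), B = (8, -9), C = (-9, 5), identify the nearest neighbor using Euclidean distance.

Distances: d(A) = 16, d(B) ≈ 20.6155, d(C) ≈ 10.2956. Nearest: C = (-9, 5) with distance 10.2956.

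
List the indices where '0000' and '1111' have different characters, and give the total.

Differing positions: 1, 2, 3, 4. Hamming distance = 4.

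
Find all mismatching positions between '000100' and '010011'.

Differing positions: 2, 4, 5, 6. Hamming distance = 4.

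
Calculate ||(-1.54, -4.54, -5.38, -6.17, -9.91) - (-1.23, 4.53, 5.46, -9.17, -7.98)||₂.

√(Σ(x_i - y_i)²) = √((-1.54 - (-1.23))² + (-4.54 - 4.53)² + (-5.38 - 5.46)² + (-6.17 - (-9.17))² + (-9.91 - (-7.98))²)
= √((-0.31)² + (-9.07)² + (-10.84)² + 3² + (-1.93)²) = √(0.0961 + 82.2649 + 117.5056 + 9 + 3.7249) = √212.5915 ≈ 14.5805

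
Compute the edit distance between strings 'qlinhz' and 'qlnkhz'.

Let D[i][j] be the edit distance between the first i characters of 'qlinhz' and the first j characters of 'qlnkhz', with D[i][0] = i, D[0][j] = j, and D[i][j] = D[i-1][j-1] if the characters match, else 1 + min(D[i-1][j], D[i][j-1], D[i-1][j-1]). Filling the table (rows: prefixes of 'qlinhz', columns: prefixes of 'qlnkhz'):
     ε  q  l  n  k  h  z
  ε  0  1  2  3  4  5  6
  q  1  0  1  2  3  4  5
  l  2  1  0  1  2  3  4
  i  3  2  1  1  2  3  4
  n  4  3  2  1  2  3  4
  h  5  4  3  2  2  2  3
  z  6  5  4  3  3  3  2
The bottom-right entry gives D[6][6] = 2, so no sequence of fewer than 2 edits works. Backtracking through the table gives one optimal edit sequence (2 edits):
  qlinhz → qlnnhz (sub i→n @3)
  qlnnhz → qlnkhz (sub n→k @4)
Edit distance = 2.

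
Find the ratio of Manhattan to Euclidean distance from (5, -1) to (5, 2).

L1 = |5 - 5| + |-1 - 2| = 0 + 3 = 3
L2 = √(0² + 3²) = √9 = 3
L1 ≥ L2 always (equality iff movement is along one axis); L1 = L2 here (movement is along a single axis).
Ratio L1/L2 = 3/3 = 1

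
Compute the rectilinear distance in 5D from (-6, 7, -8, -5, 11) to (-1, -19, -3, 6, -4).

Σ|x_i - y_i| = |-6 - (-1)| + |7 - (-19)| + |-8 - (-3)| + |-5 - 6| + |11 - (-4)| = 5 + 26 + 5 + 11 + 15 = 62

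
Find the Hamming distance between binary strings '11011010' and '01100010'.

Differing positions: 1, 3, 4, 5. Hamming distance = 4.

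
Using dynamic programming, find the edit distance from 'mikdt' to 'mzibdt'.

Let D[i][j] be the edit distance between the first i characters of 'mikdt' and the first j characters of 'mzibdt', with D[i][0] = i, D[0][j] = j, and D[i][j] = D[i-1][j-1] if the characters match, else 1 + min(D[i-1][j], D[i][j-1], D[i-1][j-1]). Filling the table (rows: prefixes of 'mikdt', columns: prefixes of 'mzibdt'):
     ε  m  z  i  b  d  t
  ε  0  1  2  3  4  5  6
  m  1  0  1  2  3  4  5
  i  2  1  1  1  2  3  4
  k  3  2  2  2  2  3  4
  d  4  3  3  3  3  2  3
  t  5  4  4  4  4  3  2
The bottom-right entry gives D[5][6] = 2, so no sequence of fewer than 2 edits works. Backtracking through the table gives one optimal edit sequence (2 edits):
  mikdt → mzikdt (ins z @2)
  mzikdt → mzibdt (sub k→b @4)
Edit distance = 2.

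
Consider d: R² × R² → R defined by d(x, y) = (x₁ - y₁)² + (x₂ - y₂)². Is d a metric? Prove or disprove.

No. The squared Euclidean distance fails the triangle inequality. Counterexample: x = (0, 0), y = (2, 4), z = (4, 8). d(x,z) = 4² + 8² = 80, but d(x,y) + d(y,z) = (2² + 4²) + (2² + 4²) = 20 + 20 = 40. Since 80 > 40, the triangle inequality is violated. (Note: √d, the ordinary Euclidean distance, IS a metric.)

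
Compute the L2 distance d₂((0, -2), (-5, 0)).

√(Σ(x_i - y_i)²) = √((0 - (-5))² + (-2 - 0)²)
= √(5² + (-2)²) = √(25 + 4) = √29 ≈ 5.3852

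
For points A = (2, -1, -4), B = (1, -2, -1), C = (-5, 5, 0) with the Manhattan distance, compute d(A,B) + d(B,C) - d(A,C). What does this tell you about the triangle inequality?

d(A,B) = 1 + 1 + 3 = 5, d(B,C) = 6 + 7 + 1 = 14, d(A,C) = 7 + 6 + 4 = 17.
d(A,B) + d(B,C) - d(A,C) = 5 + 14 - 17 = 19 - 17 = 2. This is ≥ 0, so the triangle inequality holds for these points.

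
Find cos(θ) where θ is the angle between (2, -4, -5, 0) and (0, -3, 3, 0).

With u = (2, -4, -5, 0), v = (0, -3, 3, 0):
u·v = 2·0 + (-4)·(-3) + (-5)·3 + 0·0 = 0 + 12 + (-15) + 0 = -3.
|u| = √(2² + (-4)² + (-5)² + 0²) = √45, |v| = √(0² + (-3)² + 3² + 0²) = √18, so |u||v| = √(45·18) = √810.
cos θ = (u·v)/(|u||v|) = -3/√810 ≈ -0.1054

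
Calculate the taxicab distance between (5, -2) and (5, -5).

Σ|x_i - y_i| = |5 - 5| + |-2 - (-5)| = 0 + 3 = 3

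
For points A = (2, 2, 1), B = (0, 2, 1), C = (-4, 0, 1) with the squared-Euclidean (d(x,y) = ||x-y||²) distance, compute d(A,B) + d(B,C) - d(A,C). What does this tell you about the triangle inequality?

d(A,B) = 2² + 0² + 0² = 4, d(B,C) = 4² + 2² + 0² = 20, d(A,C) = 6² + 2² + 0² = 40.
d(A,B) + d(B,C) - d(A,C) = 4 + 20 - 40 = 24 - 40 = -16. This is < 0, so the triangle inequality FAILS for these points (squared-Euclidean is not a metric).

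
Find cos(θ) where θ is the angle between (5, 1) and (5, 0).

With u = (5, 1), v = (5, 0):
u·v = 5·5 + 1·0 = 25 + 0 = 25.
|u| = √(5² + 1²) = √26, |v| = √(5² + 0²) = √25, so |u||v| = √(26·25) = √650.
cos θ = (u·v)/(|u||v|) = 25/√650 ≈ 0.9806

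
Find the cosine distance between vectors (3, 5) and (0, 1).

With u = (3, 5), v = (0, 1):
u·v = 3·0 + 5·1 = 0 + 5 = 5.
|u| = √(3² + 5²) = √34, |v| = √(0² + 1²) = √1, so |u||v| = √(34·1) = √34.
cos θ = (u·v)/(|u||v|) = 5/√34 ≈ 0.8575
Cosine distance = 1 - cos θ ≈ 1 - 0.8575 = 0.1425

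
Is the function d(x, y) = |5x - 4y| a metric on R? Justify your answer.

No. d fails symmetry: d(7, 3) = |5·7 - 4·3| = |23| = 23, but d(3, 7) = |5·3 - 4·7| = |-13| = 13. Since 23 ≠ 13, d(x,y) ≠ d(y,x) in general.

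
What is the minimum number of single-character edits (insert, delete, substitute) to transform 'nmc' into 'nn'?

Let D[i][j] be the edit distance between the first i characters of 'nmc' and the first j characters of 'nn', with D[i][0] = i, D[0][j] = j, and D[i][j] = D[i-1][j-1] if the characters match, else 1 + min(D[i-1][j], D[i][j-1], D[i-1][j-1]). Filling the table (rows: prefixes of 'nmc', columns: prefixes of 'nn'):
     ε  n  n
  ε  0  1  2
  n  1  0  1
  m  2  1  1
  c  3  2  2
The bottom-right entry gives D[3][2] = 2, so no sequence of fewer than 2 edits works. Backtracking through the table gives one optimal edit sequence (2 edits):
  nmc → nc (del m @2)
  nc → nn (sub c→n @2)
Edit distance = 2.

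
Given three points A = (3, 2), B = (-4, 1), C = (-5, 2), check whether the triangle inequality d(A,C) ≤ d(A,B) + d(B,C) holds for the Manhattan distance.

d(A,B) = 7 + 1 = 8, d(B,C) = 1 + 1 = 2, d(A,C) = 8 + 0 = 8.
d(A,C) = 8 ≤ 8 + 2 = 10. Triangle inequality is satisfied.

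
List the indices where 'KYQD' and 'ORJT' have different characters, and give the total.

Differing positions: 1, 2, 3, 4. Hamming distance = 4.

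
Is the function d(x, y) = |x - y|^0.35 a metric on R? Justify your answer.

Yes. With 0 < p = 0.35 ≤ 1, d(x,y) = |x-y|^0.35 is a metric on R. Non-negativity and symmetry are immediate; |x-y|^0.35 = 0 ⟺ |x-y| = 0 ⟺ x = y. For the triangle inequality, the function t ↦ t^0.35 is subadditive on [0,∞) when p ≤ 1, so |x-z|^0.35 ≤ (|x-y| + |y-z|)^0.35 ≤ |x-y|^0.35 + |y-z|^0.35.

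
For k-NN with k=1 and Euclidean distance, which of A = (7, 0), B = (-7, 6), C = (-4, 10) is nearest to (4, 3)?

Distances: d(A) ≈ 4.2426, d(B) ≈ 11.4018, d(C) ≈ 10.6301. Nearest: A = (7, 0) with distance 4.2426.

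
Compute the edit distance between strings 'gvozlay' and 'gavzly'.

Let D[i][j] be the edit distance between the first i characters of 'gvozlay' and the first j characters of 'gavzly', with D[i][0] = i, D[0][j] = j, and D[i][j] = D[i-1][j-1] if the characters match, else 1 + min(D[i-1][j], D[i][j-1], D[i-1][j-1]). Filling the table (rows: prefixes of 'gvozlay', columns: prefixes of 'gavzly'):
     ε  g  a  v  z  l  y
  ε  0  1  2  3  4  5  6
  g  1  0  1  2  3  4  5
  v  2  1  1  1  2  3  4
  o  3  2  2  2  2  3  4
  z  4  3  3  3  2  3  4
  l  5  4  4  4  3  2  3
  a  6  5  4  5  4  3  3
  y  7  6  5  5  5  4  3
The bottom-right entry gives D[7][6] = 3, so no sequence of fewer than 3 edits works. Backtracking through the table gives one optimal edit sequence (3 edits):
  gvozlay → gaozlay (sub v→a @2)
  gaozlay → gavzlay (sub o→v @3)
  gavzlay → gavzly (del a @6)
Edit distance = 3.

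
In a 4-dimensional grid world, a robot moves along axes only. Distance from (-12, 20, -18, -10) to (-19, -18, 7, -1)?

Σ|x_i - y_i| = |-12 - (-19)| + |20 - (-18)| + |-18 - 7| + |-10 - (-1)| = 7 + 38 + 25 + 9 = 79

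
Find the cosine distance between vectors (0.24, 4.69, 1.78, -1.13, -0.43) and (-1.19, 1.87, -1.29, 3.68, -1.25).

With u = (0.24, 4.69, 1.78, -1.13, -0.43), v = (-1.19, 1.87, -1.29, 3.68, -1.25):
u·v = 0.24·(-1.19) + 4.69·1.87 + 1.78·(-1.29) + (-1.13)·3.68 + (-0.43)·(-1.25) = (-0.2856) + 8.7703 + (-2.2962) + (-4.1584) + 0.5375 = 2.5676.
|u| = √(0.24² + 4.69² + 1.78² + (-1.13)² + (-0.43)²) = √(0.0576 + 21.9961 + 3.1684 + 1.2769 + 0.1849) = √26.6839, |v| = √((-1.19)² + 1.87² + (-1.29)² + 3.68² + (-1.25)²) = √(1.4161 + 3.4969 + 1.6641 + 13.5424 + 1.5625) = √21.682.
cos θ = (u·v)/(|u||v|) = 2.5676/(√26.6839·√21.682) ≈ 0.1067
Cosine distance = 1 - cos θ ≈ 1 - 0.1067 = 0.8933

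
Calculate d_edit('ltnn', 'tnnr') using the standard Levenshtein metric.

Let D[i][j] be the edit distance between the first i characters of 'ltnn' and the first j characters of 'tnnr', with D[i][0] = i, D[0][j] = j, and D[i][j] = D[i-1][j-1] if the characters match, else 1 + min(D[i-1][j], D[i][j-1], D[i-1][j-1]). Filling the table (rows: prefixes of 'ltnn', columns: prefixes of 'tnnr'):
     ε  t  n  n  r
  ε  0  1  2  3  4
  l  1  1  2  3  4
  t  2  1  2  3  4
  n  3  2  1  2  3
  n  4  3  2  1  2
The bottom-right entry gives D[4][4] = 2, so no sequence of fewer than 2 edits works. Backtracking through the table gives one optimal edit sequence (2 edits):
  ltnn → tnn (del l @1)
  tnn → tnnr (ins r @4)
Edit distance = 2.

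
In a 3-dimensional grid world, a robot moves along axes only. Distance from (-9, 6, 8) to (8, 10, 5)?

Σ|x_i - y_i| = |-9 - 8| + |6 - 10| + |8 - 5| = 17 + 4 + 3 = 24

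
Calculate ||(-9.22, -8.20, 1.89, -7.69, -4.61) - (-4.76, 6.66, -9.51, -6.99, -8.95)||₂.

√(Σ(x_i - y_i)²) = √((-9.22 - (-4.76))² + (-8.2 - 6.66)² + (1.89 - (-9.51))² + (-7.69 - (-6.99))² + (-4.61 - (-8.95))²)
= √((-4.46)² + (-14.86)² + 11.4² + (-0.7)² + 4.34²) = √(19.8916 + 220.8196 + 129.96 + 0.49 + 18.8356) = √389.9968 ≈ 19.7483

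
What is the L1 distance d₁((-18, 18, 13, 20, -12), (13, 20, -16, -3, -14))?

Σ|x_i - y_i| = |-18 - 13| + |18 - 20| + |13 - (-16)| + |20 - (-3)| + |-12 - (-14)| = 31 + 2 + 29 + 23 + 2 = 87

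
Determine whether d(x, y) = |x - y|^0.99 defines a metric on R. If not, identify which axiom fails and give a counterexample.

Yes. With 0 < p = 0.99 ≤ 1, d(x,y) = |x-y|^0.99 is a metric on R. Non-negativity and symmetry are immediate; |x-y|^0.99 = 0 ⟺ |x-y| = 0 ⟺ x = y. For the triangle inequality, the function t ↦ t^0.99 is subadditive on [0,∞) when p ≤ 1, so |x-z|^0.99 ≤ (|x-y| + |y-z|)^0.99 ≤ |x-y|^0.99 + |y-z|^0.99.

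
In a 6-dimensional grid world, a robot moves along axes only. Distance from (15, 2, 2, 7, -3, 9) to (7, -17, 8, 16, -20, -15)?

Σ|x_i - y_i| = |15 - 7| + |2 - (-17)| + |2 - 8| + |7 - 16| + |-3 - (-20)| + |9 - (-15)| = 8 + 19 + 6 + 9 + 17 + 24 = 83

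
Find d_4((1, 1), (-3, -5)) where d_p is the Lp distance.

(Σ|x_i - y_i|^4)^(1/4) = (|1 - (-3)|^4 + |1 - (-5)|^4)^(1/4)
= (4^4 + 6^4)^(1/4) = (256 + 1296)^(1/4) = (1552)^(1/4) ≈ 6.2766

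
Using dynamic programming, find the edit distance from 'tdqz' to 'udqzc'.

Let D[i][j] be the edit distance between the first i characters of 'tdqz' and the first j characters of 'udqzc', with D[i][0] = i, D[0][j] = j, and D[i][j] = D[i-1][j-1] if the characters match, else 1 + min(D[i-1][j], D[i][j-1], D[i-1][j-1]). Filling the table (rows: prefixes of 'tdqz', columns: prefixes of 'udqzc'):
     ε  u  d  q  z  c
  ε  0  1  2  3  4  5
  t  1  1  2  3  4  5
  d  2  2  1  2  3  4
  q  3  3  2  1  2  3
  z  4  4  3  2  1  2
The bottom-right entry gives D[4][5] = 2, so no sequence of fewer than 2 edits works. Backtracking through the table gives one optimal edit sequence (2 edits):
  tdqz → udqz (sub t→u @1)
  udqz → udqzc (ins c @5)
Edit distance = 2.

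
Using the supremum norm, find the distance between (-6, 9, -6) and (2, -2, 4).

max(|x_i - y_i|) = max(|-6 - 2|, |9 - (-2)|, |-6 - 4|) = max(8, 11, 10) = 11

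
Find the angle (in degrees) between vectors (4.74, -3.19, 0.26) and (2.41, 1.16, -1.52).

With u = (4.74, -3.19, 0.26), v = (2.41, 1.16, -1.52):
u·v = 4.74·2.41 + (-3.19)·1.16 + 0.26·(-1.52) = 11.4234 + (-3.7004) + (-0.3952) = 7.3278.
|u| = √(4.74² + (-3.19)² + 0.26²) = √(22.4676 + 10.1761 + 0.0676) = √32.7113, |v| = √(2.41² + 1.16² + (-1.52)²) = √(5.8081 + 1.3456 + 2.3104) = √9.4641.
cos θ = (u·v)/(|u||v|) = 7.3278/(√32.7113·√9.4641) ≈ 0.416471
θ = arccos(0.416471) ≈ 65.39°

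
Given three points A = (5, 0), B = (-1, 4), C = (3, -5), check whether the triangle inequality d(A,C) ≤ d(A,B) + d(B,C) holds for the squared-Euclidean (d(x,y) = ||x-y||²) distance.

d(A,B) = 6² + 4² = 52, d(B,C) = 4² + 9² = 97, d(A,C) = 2² + 5² = 29.
d(A,C) = 29 ≤ 52 + 97 = 149. Triangle inequality is satisfied.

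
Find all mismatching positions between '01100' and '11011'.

Differing positions: 1, 3, 4, 5. Hamming distance = 4.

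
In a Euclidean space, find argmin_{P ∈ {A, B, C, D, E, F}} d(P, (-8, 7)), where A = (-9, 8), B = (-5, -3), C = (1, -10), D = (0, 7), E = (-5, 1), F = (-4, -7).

Distances: d(A) ≈ 1.4142, d(B) ≈ 10.4403, d(C) ≈ 19.2354, d(D) = 8, d(E) ≈ 6.7082, d(F) ≈ 14.5602. Nearest: A = (-9, 8) with distance 1.4142.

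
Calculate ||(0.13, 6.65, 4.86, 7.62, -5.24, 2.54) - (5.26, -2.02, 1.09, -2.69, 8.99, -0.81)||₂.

√(Σ(x_i - y_i)²) = √((0.13 - 5.26)² + (6.65 - (-2.02))² + (4.86 - 1.09)² + (7.62 - (-2.69))² + (-5.24 - 8.99)² + (2.54 - (-0.81))²)
= √((-5.13)² + 8.67² + 3.77² + 10.31² + (-14.23)² + 3.35²) = √(26.3169 + 75.1689 + 14.2129 + 106.2961 + 202.4929 + 11.2225) = √435.7102 ≈ 20.8737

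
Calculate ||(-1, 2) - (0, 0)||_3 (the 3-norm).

(Σ|x_i - y_i|^3)^(1/3) = (|-1 - 0|^3 + |2 - 0|^3)^(1/3)
= (1^3 + 2^3)^(1/3) = (1 + 8)^(1/3) = (9)^(1/3) ≈ 2.0801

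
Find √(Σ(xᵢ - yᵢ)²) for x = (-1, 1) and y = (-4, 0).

√(Σ(x_i - y_i)²) = √((-1 - (-4))² + (1 - 0)²)
= √(3² + 1²) = √(9 + 1) = √10 ≈ 3.1623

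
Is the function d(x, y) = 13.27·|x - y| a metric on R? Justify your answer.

Yes. Since |x - y| is a metric on R and 13.27 > 0, the positive scalar multiple 13.27·|x - y| is also a metric: scaling by a positive constant preserves non-negativity, identity (d=0 ⟺ |x-y|=0 ⟺ x=y), symmetry, and the triangle inequality.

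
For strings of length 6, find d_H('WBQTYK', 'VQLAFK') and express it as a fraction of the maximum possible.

Differing positions: 1, 2, 3, 4, 5. Hamming distance = 5. The maximum possible Hamming distance for length-6 strings is 6, so d_H/6 = 5/6 ≈ 0.8333.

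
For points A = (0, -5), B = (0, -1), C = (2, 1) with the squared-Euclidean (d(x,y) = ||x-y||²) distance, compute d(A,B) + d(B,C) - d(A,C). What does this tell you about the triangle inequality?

d(A,B) = 0² + 4² = 16, d(B,C) = 2² + 2² = 8, d(A,C) = 2² + 6² = 40.
d(A,B) + d(B,C) - d(A,C) = 16 + 8 - 40 = 24 - 40 = -16. This is < 0, so the triangle inequality FAILS for these points (squared-Euclidean is not a metric).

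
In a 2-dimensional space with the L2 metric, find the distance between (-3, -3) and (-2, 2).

(Σ|x_i - y_i|^2)^(1/2) = (|-3 - (-2)|^2 + |-3 - 2|^2)^(1/2)
= (1^2 + 5^2)^(1/2) = (1 + 25)^(1/2) = (26)^(1/2) ≈ 5.099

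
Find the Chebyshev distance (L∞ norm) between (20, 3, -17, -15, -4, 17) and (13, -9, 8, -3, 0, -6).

max(|x_i - y_i|) = max(|20 - 13|, |3 - (-9)|, |-17 - 8|, |-15 - (-3)|, |-4 - 0|, |17 - (-6)|) = max(7, 12, 25, 12, 4, 23) = 25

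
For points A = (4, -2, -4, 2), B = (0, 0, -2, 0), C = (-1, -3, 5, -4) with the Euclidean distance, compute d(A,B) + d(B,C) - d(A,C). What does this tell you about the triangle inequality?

d(A,B) = √(4² + 2² + 2² + 2²) = √28 ≈ 5.2915, d(B,C) = √(1² + 3² + 7² + 4²) = √75 ≈ 8.6603, d(A,C) = √(5² + 1² + 9² + 6²) = √143 ≈ 11.9583.
d(A,B) + d(B,C) - d(A,C) = 5.2915 + 8.6603 - 11.9583 = 13.9518 - 11.9583 = 1.9935 (to 4 decimal places). This is ≥ 0, so the triangle inequality holds for these points.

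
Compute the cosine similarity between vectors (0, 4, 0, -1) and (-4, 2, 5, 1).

With u = (0, 4, 0, -1), v = (-4, 2, 5, 1):
u·v = 0·(-4) + 4·2 + 0·5 + (-1)·1 = 0 + 8 + 0 + (-1) = 7.
|u| = √(0² + 4² + 0² + (-1)²) = √17, |v| = √((-4)² + 2² + 5² + 1²) = √46, so |u||v| = √(17·46) = √782.
cos θ = (u·v)/(|u||v|) = 7/√782 ≈ 0.2503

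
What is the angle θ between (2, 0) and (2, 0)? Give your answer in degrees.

With u = (2, 0), v = (2, 0):
u·v = 2·2 + 0·0 = 4 + 0 = 4.
|u| = √(2² + 0²) = √4, |v| = √(2² + 0²) = √4, so |u||v| = √(4·4) = √16 = 4.
cos θ = (u·v)/(|u||v|) = 4/4 = 1 (the vectors are parallel, pointing the same way)
θ = arccos(1) = 0°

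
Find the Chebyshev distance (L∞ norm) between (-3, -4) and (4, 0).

max(|x_i - y_i|) = max(|-3 - 4|, |-4 - 0|) = max(7, 4) = 7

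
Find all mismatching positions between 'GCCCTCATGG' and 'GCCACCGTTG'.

Differing positions: 4, 5, 7, 9. Hamming distance = 4.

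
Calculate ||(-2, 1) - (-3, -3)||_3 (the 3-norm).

(Σ|x_i - y_i|^3)^(1/3) = (|-2 - (-3)|^3 + |1 - (-3)|^3)^(1/3)
= (1^3 + 4^3)^(1/3) = (1 + 64)^(1/3) = (65)^(1/3) ≈ 4.0207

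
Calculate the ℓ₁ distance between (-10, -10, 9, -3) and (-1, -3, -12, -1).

Σ|x_i - y_i| = |-10 - (-1)| + |-10 - (-3)| + |9 - (-12)| + |-3 - (-1)| = 9 + 7 + 21 + 2 = 39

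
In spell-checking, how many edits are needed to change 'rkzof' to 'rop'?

Let D[i][j] be the edit distance between the first i characters of 'rkzof' and the first j characters of 'rop', with D[i][0] = i, D[0][j] = j, and D[i][j] = D[i-1][j-1] if the characters match, else 1 + min(D[i-1][j], D[i][j-1], D[i-1][j-1]). Filling the table (rows: prefixes of 'rkzof', columns: prefixes of 'rop'):
     ε  r  o  p
  ε  0  1  2  3
  r  1  0  1  2
  k  2  1  1  2
  z  3  2  2  2
  o  4  3  2  3
  f  5  4  3  3
The bottom-right entry gives D[5][3] = 3, so no sequence of fewer than 3 edits works. Backtracking through the table gives one optimal edit sequence (3 edits):
  rkzof → rzof (del k @2)
  rzof → rof (del z @2)
  rof → rop (sub f→p @3)
Edit distance = 3.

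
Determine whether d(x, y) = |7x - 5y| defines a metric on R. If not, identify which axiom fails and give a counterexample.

No. d fails symmetry: d(9, 5) = |7·9 - 5·5| = |38| = 38, but d(5, 9) = |7·5 - 5·9| = |-10| = 10. Since 38 ≠ 10, d(x,y) ≠ d(y,x) in general.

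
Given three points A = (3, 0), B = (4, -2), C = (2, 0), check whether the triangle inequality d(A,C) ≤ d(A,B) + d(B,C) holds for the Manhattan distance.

d(A,B) = 1 + 2 = 3, d(B,C) = 2 + 2 = 4, d(A,C) = 1 + 0 = 1.
d(A,C) = 1 ≤ 3 + 4 = 7. Triangle inequality is satisfied.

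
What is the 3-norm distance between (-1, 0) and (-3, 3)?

(Σ|x_i - y_i|^3)^(1/3) = (|-1 - (-3)|^3 + |0 - 3|^3)^(1/3)
= (2^3 + 3^3)^(1/3) = (8 + 27)^(1/3) = (35)^(1/3) ≈ 3.2711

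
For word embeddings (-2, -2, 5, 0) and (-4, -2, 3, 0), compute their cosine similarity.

With u = (-2, -2, 5, 0), v = (-4, -2, 3, 0):
u·v = (-2)·(-4) + (-2)·(-2) + 5·3 + 0·0 = 8 + 4 + 15 + 0 = 27.
|u| = √((-2)² + (-2)² + 5² + 0²) = √33, |v| = √((-4)² + (-2)² + 3² + 0²) = √29, so |u||v| = √(33·29) = √957.
cos θ = (u·v)/(|u||v|) = 27/√957 ≈ 0.8728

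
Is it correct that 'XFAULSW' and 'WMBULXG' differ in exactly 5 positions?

Differing positions: 1, 2, 3, 6, 7. Hamming distance = 5, so the claim is true.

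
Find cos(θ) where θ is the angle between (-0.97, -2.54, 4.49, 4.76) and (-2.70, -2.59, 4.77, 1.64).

With u = (-0.97, -2.54, 4.49, 4.76), v = (-2.70, -2.59, 4.77, 1.64):
u·v = (-0.97)·(-2.7) + (-2.54)·(-2.59) + 4.49·4.77 + 4.76·1.64 = 2.619 + 6.5786 + 21.4173 + 7.8064 = 38.4213.
|u| = √((-0.97)² + (-2.54)² + 4.49² + 4.76²) = √(0.9409 + 6.4516 + 20.1601 + 22.6576) = √50.2102, |v| = √((-2.7)² + (-2.59)² + 4.77² + 1.64²) = √(7.29 + 6.7081 + 22.7529 + 2.6896) = √39.4406.
cos θ = (u·v)/(|u||v|) = 38.4213/(√50.2102·√39.4406) ≈ 0.8634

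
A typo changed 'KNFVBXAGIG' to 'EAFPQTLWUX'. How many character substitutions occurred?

Differing positions: 1, 2, 4, 5, 6, 7, 8, 9, 10. Hamming distance = 9.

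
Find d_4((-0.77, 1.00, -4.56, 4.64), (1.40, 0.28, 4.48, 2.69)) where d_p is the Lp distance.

(Σ|x_i - y_i|^4)^(1/4) = (|-0.77 - 1.4|^4 + |1 - 0.28|^4 + |-4.56 - 4.48|^4 + |4.64 - 2.69|^4)^(1/4)
= (2.17^4 + 0.72^4 + 9.04^4 + 1.95^4)^(1/4) ≈ (22.1737 + 0.2687 + 6678.4199 + 14.459)^(1/4) = (6715.3213)^(1/4) ≈ 9.0525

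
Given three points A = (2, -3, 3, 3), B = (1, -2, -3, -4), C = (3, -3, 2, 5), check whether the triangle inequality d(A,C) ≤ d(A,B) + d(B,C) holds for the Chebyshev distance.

d(A,B) = max(1, 1, 6, 7) = 7, d(B,C) = max(2, 1, 5, 9) = 9, d(A,C) = max(1, 0, 1, 2) = 2.
d(A,C) = 2 ≤ 7 + 9 = 16. Triangle inequality is satisfied.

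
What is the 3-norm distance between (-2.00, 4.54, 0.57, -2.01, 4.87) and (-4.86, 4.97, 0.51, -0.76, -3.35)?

(Σ|x_i - y_i|^3)^(1/3) = (|-2 - (-4.86)|^3 + |4.54 - 4.97|^3 + |0.57 - 0.51|^3 + |-2.01 - (-0.76)|^3 + |4.87 - (-3.35)|^3)^(1/3)
= (2.86^3 + 0.43^3 + 0.06^3 + 1.25^3 + 8.22^3)^(1/3) ≈ (23.3937 + 0.0795 + 0.0002 + 1.9531 + 555.4122)^(1/3) = (580.8387)^(1/3) ≈ 8.3436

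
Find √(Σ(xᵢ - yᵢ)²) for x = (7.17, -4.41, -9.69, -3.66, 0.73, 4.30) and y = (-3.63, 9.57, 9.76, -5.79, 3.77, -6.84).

√(Σ(x_i - y_i)²) = √((7.17 - (-3.63))² + (-4.41 - 9.57)² + (-9.69 - 9.76)² + (-3.66 - (-5.79))² + (0.73 - 3.77)² + (4.3 - (-6.84))²)
= √(10.8² + (-13.98)² + (-19.45)² + 2.13² + (-3.04)² + 11.14²) = √(116.64 + 195.4404 + 378.3025 + 4.5369 + 9.2416 + 124.0996) = √828.261 ≈ 28.7795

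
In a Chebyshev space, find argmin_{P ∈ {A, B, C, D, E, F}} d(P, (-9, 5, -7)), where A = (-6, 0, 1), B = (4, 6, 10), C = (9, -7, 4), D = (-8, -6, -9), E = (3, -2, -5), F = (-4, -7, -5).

Distances: d(A) = 8, d(B) = 17, d(C) = 18, d(D) = 11, d(E) = 12, d(F) = 12. Nearest: A = (-6, 0, 1) with distance 8.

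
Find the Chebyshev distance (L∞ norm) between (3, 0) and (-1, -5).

max(|x_i - y_i|) = max(|3 - (-1)|, |0 - (-5)|) = max(4, 5) = 5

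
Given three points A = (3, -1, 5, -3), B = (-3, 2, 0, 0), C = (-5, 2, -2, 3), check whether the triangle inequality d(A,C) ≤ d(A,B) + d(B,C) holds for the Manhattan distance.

d(A,B) = 6 + 3 + 5 + 3 = 17, d(B,C) = 2 + 0 + 2 + 3 = 7, d(A,C) = 8 + 3 + 7 + 6 = 24.
d(A,C) = 24 ≤ 17 + 7 = 24. Triangle inequality is satisfied.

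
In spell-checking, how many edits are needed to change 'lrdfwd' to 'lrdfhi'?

Let D[i][j] be the edit distance between the first i characters of 'lrdfwd' and the first j characters of 'lrdfhi', with D[i][0] = i, D[0][j] = j, and D[i][j] = D[i-1][j-1] if the characters match, else 1 + min(D[i-1][j], D[i][j-1], D[i-1][j-1]). Filling the table (rows: prefixes of 'lrdfwd', columns: prefixes of 'lrdfhi'):
     ε  l  r  d  f  h  i
  ε  0  1  2  3  4  5  6
  l  1  0  1  2  3  4  5
  r  2  1  0  1  2  3  4
  d  3  2  1  0  1  2  3
  f  4  3  2  1  0  1  2
  w  5  4  3  2  1  1  2
  d  6  5  4  3  2  2  2
The bottom-right entry gives D[6][6] = 2, so no sequence of fewer than 2 edits works. Backtracking through the table gives one optimal edit sequence (2 edits):
  lrdfwd → lrdfhd (sub w→h @5)
  lrdfhd → lrdfhi (sub d→i @6)
Edit distance = 2.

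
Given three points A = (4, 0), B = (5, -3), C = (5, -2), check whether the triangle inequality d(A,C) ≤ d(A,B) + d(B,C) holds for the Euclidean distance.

d(A,B) = √(1² + 3²) = √10 ≈ 3.1623, d(B,C) = √(0² + 1²) = √1 = 1, d(A,C) = √(1² + 2²) = √5 ≈ 2.2361.
d(A,C) ≈ 2.2361 ≤ 3.1623 + 1 = 4.1623. Triangle inequality is satisfied.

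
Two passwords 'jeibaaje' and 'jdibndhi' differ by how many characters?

Differing positions: 2, 5, 6, 7, 8. Hamming distance = 5.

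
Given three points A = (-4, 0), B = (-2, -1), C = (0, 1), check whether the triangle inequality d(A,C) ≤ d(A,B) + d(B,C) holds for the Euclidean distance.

d(A,B) = √(2² + 1²) = √5 ≈ 2.2361, d(B,C) = √(2² + 2²) = √8 ≈ 2.8284, d(A,C) = √(4² + 1²) = √17 ≈ 4.1231.
d(A,C) ≈ 4.1231 ≤ 2.2361 + 2.8284 = 5.0645. Triangle inequality is satisfied.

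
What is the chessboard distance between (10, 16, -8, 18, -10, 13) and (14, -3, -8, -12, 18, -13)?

max(|x_i - y_i|) = max(|10 - 14|, |16 - (-3)|, |-8 - (-8)|, |18 - (-12)|, |-10 - 18|, |13 - (-13)|) = max(4, 19, 0, 30, 28, 26) = 30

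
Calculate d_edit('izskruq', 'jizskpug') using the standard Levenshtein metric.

Let D[i][j] be the edit distance between the first i characters of 'izskruq' and the first j characters of 'jizskpug', with D[i][0] = i, D[0][j] = j, and D[i][j] = D[i-1][j-1] if the characters match, else 1 + min(D[i-1][j], D[i][j-1], D[i-1][j-1]). Filling the table (rows: prefixes of 'izskruq', columns: prefixes of 'jizskpug'):
     ε  j  i  z  s  k  p  u  g
  ε  0  1  2  3  4  5  6  7  8
  i  1  1  1  2  3  4  5  6  7
  z  2  2  2  1  2  3  4  5  6
  s  3  3  3  2  1  2  3  4  5
  k  4  4  4  3  2  1  2  3  4
  r  5  5  5  4  3  2  2  3  4
  u  6  6  6  5  4  3  3  2  3
  q  7  7  7  6  5  4  4  3  3
The bottom-right entry gives D[7][8] = 3, so no sequence of fewer than 3 edits works. Backtracking through the table gives one optimal edit sequence (3 edits):
  izskruq → jizskruq (ins j @1)
  jizskruq → jizskpuq (sub r→p @6)
  jizskpuq → jizskpug (sub q→g @8)
Edit distance = 3.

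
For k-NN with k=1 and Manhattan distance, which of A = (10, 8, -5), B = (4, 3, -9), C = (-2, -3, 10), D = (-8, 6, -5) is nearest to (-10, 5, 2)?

Distances: d(A) = 30, d(B) = 27, d(C) = 24, d(D) = 10. Nearest: D = (-8, 6, -5) with distance 10.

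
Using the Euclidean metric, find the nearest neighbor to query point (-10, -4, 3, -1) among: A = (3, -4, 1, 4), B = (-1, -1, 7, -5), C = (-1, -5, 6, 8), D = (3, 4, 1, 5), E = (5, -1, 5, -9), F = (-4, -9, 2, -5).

Distances: d(A) ≈ 14.0712, d(B) ≈ 11.0454, d(C) ≈ 13.1149, d(D) ≈ 16.5227, d(E) ≈ 17.3781, d(F) ≈ 8.8318. Nearest: F = (-4, -9, 2, -5) with distance 8.8318.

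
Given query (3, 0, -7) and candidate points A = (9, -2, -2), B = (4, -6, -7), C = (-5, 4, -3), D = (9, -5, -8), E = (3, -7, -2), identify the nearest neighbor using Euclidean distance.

Distances: d(A) ≈ 8.0623, d(B) ≈ 6.0828, d(C) ≈ 9.798, d(D) ≈ 7.874, d(E) ≈ 8.6023. Nearest: B = (4, -6, -7) with distance 6.0828.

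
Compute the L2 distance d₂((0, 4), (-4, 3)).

√(Σ(x_i - y_i)²) = √((0 - (-4))² + (4 - 3)²)
= √(4² + 1²) = √(16 + 1) = √17 ≈ 4.1231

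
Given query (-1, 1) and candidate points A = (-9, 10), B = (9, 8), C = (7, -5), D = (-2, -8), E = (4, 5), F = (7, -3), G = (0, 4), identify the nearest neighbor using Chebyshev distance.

Distances: d(A) = 9, d(B) = 10, d(C) = 8, d(D) = 9, d(E) = 5, d(F) = 8, d(G) = 3. Nearest: G = (0, 4) with distance 3.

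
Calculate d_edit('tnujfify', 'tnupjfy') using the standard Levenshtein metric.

Let D[i][j] be the edit distance between the first i characters of 'tnujfify' and the first j characters of 'tnupjfy', with D[i][0] = i, D[0][j] = j, and D[i][j] = D[i-1][j-1] if the characters match, else 1 + min(D[i-1][j], D[i][j-1], D[i-1][j-1]). Filling the table (rows: prefixes of 'tnujfify', columns: prefixes of 'tnupjfy'):
     ε  t  n  u  p  j  f  y
  ε  0  1  2  3  4  5  6  7
  t  1  0  1  2  3  4  5  6
  n  2  1  0  1  2  3  4  5
  u  3  2  1  0  1  2  3  4
  j  4  3  2  1  1  1  2  3
  f  5  4  3  2  2  2  1  2
  i  6  5  4  3  3  3  2  2
  f  7  6  5  4  4  4  3  3
  y  8  7  6  5  5  5  4  3
The bottom-right entry gives D[8][7] = 3, so no sequence of fewer than 3 edits works. Backtracking through the table gives one optimal edit sequence (3 edits):
  tnujfify → tnufify (del j @4)
  tnufify → tnupify (sub f→p @4)
  tnupify → tnupjfy (sub i→j @5)
Edit distance = 3.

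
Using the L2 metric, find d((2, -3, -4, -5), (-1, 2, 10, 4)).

√(Σ(x_i - y_i)²) = √((2 - (-1))² + (-3 - 2)² + (-4 - 10)² + (-5 - 4)²)
= √(3² + (-5)² + (-14)² + (-9)²) = √(9 + 25 + 196 + 81) = √311 ≈ 17.6352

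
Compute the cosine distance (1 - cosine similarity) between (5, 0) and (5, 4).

With u = (5, 0), v = (5, 4):
u·v = 5·5 + 0·4 = 25 + 0 = 25.
|u| = √(5² + 0²) = √25, |v| = √(5² + 4²) = √41, so |u||v| = √(25·41) = √1025.
cos θ = (u·v)/(|u||v|) = 25/√1025 ≈ 0.7809
Cosine distance = 1 - cos θ ≈ 1 - 0.7809 = 0.2191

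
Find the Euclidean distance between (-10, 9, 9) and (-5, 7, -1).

√(Σ(x_i - y_i)²) = √((-10 - (-5))² + (9 - 7)² + (9 - (-1))²)
= √((-5)² + 2² + 10²) = √(25 + 4 + 100) = √129 ≈ 11.3578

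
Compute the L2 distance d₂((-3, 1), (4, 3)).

√(Σ(x_i - y_i)²) = √((-3 - 4)² + (1 - 3)²)
= √((-7)² + (-2)²) = √(49 + 4) = √53 ≈ 7.2801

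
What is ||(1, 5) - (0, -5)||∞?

max(|x_i - y_i|) = max(|1 - 0|, |5 - (-5)|) = max(1, 10) = 10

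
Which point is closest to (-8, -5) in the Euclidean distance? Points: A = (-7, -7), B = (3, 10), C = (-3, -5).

Distances: d(A) ≈ 2.2361, d(B) ≈ 18.6011, d(C) = 5. Nearest: A = (-7, -7) with distance 2.2361.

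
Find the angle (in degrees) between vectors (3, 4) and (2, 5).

With u = (3, 4), v = (2, 5):
u·v = 3·2 + 4·5 = 6 + 20 = 26.
|u| = √(3² + 4²) = √25, |v| = √(2² + 5²) = √29, so |u||v| = √(25·29) = √725.
cos θ = (u·v)/(|u||v|) = 26/√725 ≈ 0.965616
θ = arccos(0.965616) ≈ 15.07°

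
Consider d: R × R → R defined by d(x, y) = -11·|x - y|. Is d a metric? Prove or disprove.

No. With c = -11 < 0, d fails non-negativity: d(7, 14) = -11·|7 - 14| = -11·7 = -77 < 0.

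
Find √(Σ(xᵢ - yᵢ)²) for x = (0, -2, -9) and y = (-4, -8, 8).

√(Σ(x_i - y_i)²) = √((0 - (-4))² + (-2 - (-8))² + (-9 - 8)²)
= √(4² + 6² + (-17)²) = √(16 + 36 + 289) = √341 ≈ 18.4662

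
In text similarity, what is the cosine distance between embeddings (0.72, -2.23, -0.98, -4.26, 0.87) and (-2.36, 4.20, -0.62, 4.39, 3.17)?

With u = (0.72, -2.23, -0.98, -4.26, 0.87), v = (-2.36, 4.20, -0.62, 4.39, 3.17):
u·v = 0.72·(-2.36) + (-2.23)·4.2 + (-0.98)·(-0.62) + (-4.26)·4.39 + 0.87·3.17 = (-1.6992) + (-9.366) + 0.6076 + (-18.7014) + 2.7579 = -26.4011.
|u| = √(0.72² + (-2.23)² + (-0.98)² + (-4.26)² + 0.87²) = √(0.5184 + 4.9729 + 0.9604 + 18.1476 + 0.7569) = √25.3562, |v| = √((-2.36)² + 4.2² + (-0.62)² + 4.39² + 3.17²) = √(5.5696 + 17.64 + 0.3844 + 19.2721 + 10.0489) = √52.915.
cos θ = (u·v)/(|u||v|) = -26.4011/(√25.3562·√52.915) ≈ -0.7208
Cosine distance = 1 - cos θ ≈ 1 - (-0.7208) = 1.7208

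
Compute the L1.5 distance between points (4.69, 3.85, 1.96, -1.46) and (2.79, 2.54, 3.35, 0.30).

(Σ|x_i - y_i|^1.5)^(1/1.5) = (|4.69 - 2.79|^1.5 + |3.85 - 2.54|^1.5 + |1.96 - 3.35|^1.5 + |-1.46 - 0.3|^1.5)^(1/1.5)
= (1.9^1.5 + 1.31^1.5 + 1.39^1.5 + 1.76^1.5)^(1/1.5) ≈ (2.619 + 1.4994 + 1.6388 + 2.3349)^(1/1.5) = (8.0921)^(1/1.5) ≈ 4.0306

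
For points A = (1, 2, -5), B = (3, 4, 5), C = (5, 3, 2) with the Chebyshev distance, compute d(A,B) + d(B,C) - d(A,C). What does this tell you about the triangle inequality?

d(A,B) = max(2, 2, 10) = 10, d(B,C) = max(2, 1, 3) = 3, d(A,C) = max(4, 1, 7) = 7.
d(A,B) + d(B,C) - d(A,C) = 10 + 3 - 7 = 13 - 7 = 6. This is ≥ 0, so the triangle inequality holds for these points.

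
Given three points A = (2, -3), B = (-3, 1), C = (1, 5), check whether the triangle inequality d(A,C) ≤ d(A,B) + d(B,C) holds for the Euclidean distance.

d(A,B) = √(5² + 4²) = √41 ≈ 6.4031, d(B,C) = √(4² + 4²) = √32 ≈ 5.6569, d(A,C) = √(1² + 8²) = √65 ≈ 8.0623.
d(A,C) ≈ 8.0623 ≤ 6.4031 + 5.6569 = 12.06. Triangle inequality is satisfied.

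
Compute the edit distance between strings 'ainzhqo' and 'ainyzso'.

Let D[i][j] be the edit distance between the first i characters of 'ainzhqo' and the first j characters of 'ainyzso', with D[i][0] = i, D[0][j] = j, and D[i][j] = D[i-1][j-1] if the characters match, else 1 + min(D[i-1][j], D[i][j-1], D[i-1][j-1]). Filling the table (rows: prefixes of 'ainzhqo', columns: prefixes of 'ainyzso'):
     ε  a  i  n  y  z  s  o
  ε  0  1  2  3  4  5  6  7
  a  1  0  1  2  3  4  5  6
  i  2  1  0  1  2  3  4  5
  n  3  2  1  0  1  2  3  4
  z  4  3  2  1  1  1  2  3
  h  5  4  3  2  2  2  2  3
  q  6  5  4  3  3  3  3  3
  o  7  6  5  4  4  4  4  3
The bottom-right entry gives D[7][7] = 3, so no sequence of fewer than 3 edits works. Backtracking through the table gives one optimal edit sequence (3 edits):
  ainzhqo → ainyhqo (sub z→y @4)
  ainyhqo → ainyzqo (sub h→z @5)
  ainyzqo → ainyzso (sub q→s @6)
Edit distance = 3.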